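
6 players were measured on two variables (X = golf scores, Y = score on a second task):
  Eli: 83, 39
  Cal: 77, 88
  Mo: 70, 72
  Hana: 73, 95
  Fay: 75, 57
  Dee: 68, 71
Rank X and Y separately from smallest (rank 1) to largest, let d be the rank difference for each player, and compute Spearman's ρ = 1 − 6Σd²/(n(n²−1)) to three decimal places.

Ranks of variable 1: 6, 5, 2, 3, 4, 1
Ranks of variable 2: 1, 5, 4, 6, 2, 3
d = r₁ − r₂: 5, 0, -2, -3, 2, -2
d²: 25, 0, 4, 9, 4, 4; Σd² = 46
ρ = 1 − 6·46/(6·35) = 1 − 276/210 = -0.314

-0.314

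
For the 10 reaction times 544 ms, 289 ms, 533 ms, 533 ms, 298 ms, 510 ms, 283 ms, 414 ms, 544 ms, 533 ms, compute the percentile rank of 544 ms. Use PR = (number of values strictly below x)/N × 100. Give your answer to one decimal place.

80.0

N = 10.
Strictly below 544: 8. Equal to 544: 2.
PR = 8/10 × 100 = 80.0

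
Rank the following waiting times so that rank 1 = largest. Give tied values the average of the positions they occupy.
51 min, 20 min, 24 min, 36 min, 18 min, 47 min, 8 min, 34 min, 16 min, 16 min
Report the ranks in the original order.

Sorted (descending): 51, 47, 36, 34, 24, 20, 18, 16, 16, 8
The 2 values of 16 occupy positions 8–9 → average rank (8+9)/2 = 8.5.

1, 6, 5, 3, 7, 2, 10, 4, 8.5, 8.5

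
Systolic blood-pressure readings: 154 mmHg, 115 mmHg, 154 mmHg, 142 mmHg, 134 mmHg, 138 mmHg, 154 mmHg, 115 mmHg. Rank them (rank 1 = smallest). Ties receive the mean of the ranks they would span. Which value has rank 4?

Sorted (ascending): 115, 115, 134, 138, 142, 154, 154, 154
The 2 values of 115 occupy positions 1–2 → average rank (1+2)/2 = 1.5.
The 3 values of 154 occupy positions 6–8 → average rank 7.
Rank 4 → value 138.

138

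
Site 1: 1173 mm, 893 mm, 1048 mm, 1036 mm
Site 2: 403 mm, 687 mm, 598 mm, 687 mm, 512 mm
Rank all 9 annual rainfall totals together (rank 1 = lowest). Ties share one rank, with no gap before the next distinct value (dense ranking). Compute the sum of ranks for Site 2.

14

Sorted (ascending): 403, 512, 598, 687, 687, 893, 1036, 1048, 1173
The 2 values of 687 share dense rank 4.
Remaining distinct values take the next consecutive integers.
Site 2 values → pooled ranks: 403→1, 687→4, 598→3, 687→4, 512→2
Rank sum = 1 + 4 + 3 + 4 + 2 = 14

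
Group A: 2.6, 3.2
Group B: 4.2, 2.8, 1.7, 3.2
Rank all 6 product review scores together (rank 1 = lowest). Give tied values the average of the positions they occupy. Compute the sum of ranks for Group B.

14.5

Sorted (ascending): 1.7, 2.6, 2.8, 3.2, 3.2, 4.2
The 2 values of 3.2 occupy positions 4–5 → average rank (4+5)/2 = 4.5.
Group B values → pooled ranks: 4.2→6, 2.8→3, 1.7→1, 3.2→4.5
Rank sum = 6 + 3 + 1 + 4.5 = 14.5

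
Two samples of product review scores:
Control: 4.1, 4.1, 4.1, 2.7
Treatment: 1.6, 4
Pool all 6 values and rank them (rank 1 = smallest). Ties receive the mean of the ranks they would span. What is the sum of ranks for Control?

17

Sorted (ascending): 1.6, 2.7, 4, 4.1, 4.1, 4.1
The 3 values of 4.1 occupy positions 4–6 → average rank 5.
Control values → pooled ranks: 4.1→5, 4.1→5, 4.1→5, 2.7→2
Rank sum = 5 + 5 + 5 + 2 = 17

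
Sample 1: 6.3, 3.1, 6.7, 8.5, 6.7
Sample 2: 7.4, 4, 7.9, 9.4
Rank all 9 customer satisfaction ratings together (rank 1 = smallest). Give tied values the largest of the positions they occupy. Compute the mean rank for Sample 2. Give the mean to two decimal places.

6.00

Sorted (ascending): 3.1, 4, 6.3, 6.7, 6.7, 7.4, 7.9, 8.5, 9.4
The 2 values of 6.7 occupy positions 4–5 → each gets rank 5.
Sample 2 values → pooled ranks: 7.4→6, 4→2, 7.9→7, 9.4→9
Mean rank = (6 + 2 + 7 + 9) / 4 = 6.00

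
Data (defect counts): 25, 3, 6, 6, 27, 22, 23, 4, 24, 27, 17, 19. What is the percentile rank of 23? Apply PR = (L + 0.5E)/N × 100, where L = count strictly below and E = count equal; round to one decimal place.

N = 12.
Strictly below 23: 7. Equal to 23: 1.
PR = (7 + 0.5·1)/12 × 100 = 62.5

62.5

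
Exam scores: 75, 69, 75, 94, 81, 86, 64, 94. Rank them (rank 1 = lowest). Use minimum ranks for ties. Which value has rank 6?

Sorted (ascending): 64, 69, 75, 75, 81, 86, 94, 94
The 2 values of 75 occupy positions 3–4 → each gets rank 3.
The 2 values of 94 occupy positions 7–8 → each gets rank 7.
Rank 6 → value 86.

86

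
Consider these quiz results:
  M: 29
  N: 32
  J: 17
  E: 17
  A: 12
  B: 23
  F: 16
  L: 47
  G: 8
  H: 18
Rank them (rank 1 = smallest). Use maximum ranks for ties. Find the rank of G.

Sorted (ascending): 8, 12, 16, 17, 17, 18, 23, 29, 32, 47
The 2 values of 17 occupy positions 4–5 → each gets rank 5.
G has value 8 → rank 1.

1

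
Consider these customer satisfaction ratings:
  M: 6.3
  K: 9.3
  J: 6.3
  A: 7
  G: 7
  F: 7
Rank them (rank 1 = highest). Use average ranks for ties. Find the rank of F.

3

Sorted (descending): 9.3, 7, 7, 7, 6.3, 6.3
The 3 values of 7 occupy positions 2–4 → average rank 3.
The 2 values of 6.3 occupy positions 5–6 → average rank (5+6)/2 = 5.5.
F has value 7 → rank 3.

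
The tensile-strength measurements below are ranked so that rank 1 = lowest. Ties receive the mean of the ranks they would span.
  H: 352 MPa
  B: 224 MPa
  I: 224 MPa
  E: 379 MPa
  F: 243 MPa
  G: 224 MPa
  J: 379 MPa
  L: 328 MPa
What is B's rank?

2

Sorted (ascending): 224, 224, 224, 243, 328, 352, 379, 379
The 3 values of 224 occupy positions 1–3 → average rank 2.
The 2 values of 379 occupy positions 7–8 → average rank (7+8)/2 = 7.5.
B has value 224 MPa → rank 2.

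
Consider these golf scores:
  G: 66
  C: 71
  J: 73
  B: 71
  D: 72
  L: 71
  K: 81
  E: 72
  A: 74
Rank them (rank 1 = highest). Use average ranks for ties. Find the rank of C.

Sorted (descending): 81, 74, 73, 72, 72, 71, 71, 71, 66
The 2 values of 72 occupy positions 4–5 → average rank (4+5)/2 = 4.5.
The 3 values of 71 occupy positions 6–8 → average rank 7.
C has value 71 → rank 7.

7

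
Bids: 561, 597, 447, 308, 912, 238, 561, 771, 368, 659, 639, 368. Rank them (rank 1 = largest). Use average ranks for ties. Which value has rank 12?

238

Sorted (descending): 912, 771, 659, 639, 597, 561, 561, 447, 368, 368, 308, 238
The 2 values of 561 occupy positions 6–7 → average rank (6+7)/2 = 6.5.
The 2 values of 368 occupy positions 9–10 → average rank (9+10)/2 = 9.5.
Rank 12 → value 238.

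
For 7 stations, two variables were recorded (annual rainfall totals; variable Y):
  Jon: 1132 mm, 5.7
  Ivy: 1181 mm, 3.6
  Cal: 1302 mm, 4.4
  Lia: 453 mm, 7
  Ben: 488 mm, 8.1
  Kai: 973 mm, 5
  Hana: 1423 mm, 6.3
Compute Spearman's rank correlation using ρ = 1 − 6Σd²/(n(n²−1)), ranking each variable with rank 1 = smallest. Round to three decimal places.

-0.536

Ranks of variable 1: 4, 5, 6, 1, 2, 3, 7
Ranks of variable 2: 4, 1, 2, 6, 7, 3, 5
d = r₁ − r₂: 0, 4, 4, -5, -5, 0, 2
d²: 0, 16, 16, 25, 25, 0, 4; Σd² = 86
ρ = 1 − 6·86/(7·48) = 1 − 516/336 = -0.536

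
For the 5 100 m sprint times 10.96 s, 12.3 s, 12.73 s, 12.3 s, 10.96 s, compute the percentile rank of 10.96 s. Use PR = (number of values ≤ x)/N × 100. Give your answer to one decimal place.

N = 5.
Strictly below 10.96: 0. Equal to 10.96: 2.
PR = 2/5 × 100 = 40.0

40.0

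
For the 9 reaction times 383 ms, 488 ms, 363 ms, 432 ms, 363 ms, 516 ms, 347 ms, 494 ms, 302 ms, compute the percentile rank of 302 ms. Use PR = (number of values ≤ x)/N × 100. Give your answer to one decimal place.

N = 9.
Strictly below 302: 0. Equal to 302: 1.
PR = 1/9 × 100 = 11.1

11.1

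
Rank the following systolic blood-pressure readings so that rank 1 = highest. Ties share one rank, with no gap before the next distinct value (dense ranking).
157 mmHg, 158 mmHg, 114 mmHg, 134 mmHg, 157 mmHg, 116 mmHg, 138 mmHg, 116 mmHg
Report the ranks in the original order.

2, 1, 6, 4, 2, 5, 3, 5

Sorted (descending): 158, 157, 157, 138, 134, 116, 116, 114
The 2 values of 157 share dense rank 2.
The 2 values of 116 share dense rank 5.
Remaining distinct values take the next consecutive integers.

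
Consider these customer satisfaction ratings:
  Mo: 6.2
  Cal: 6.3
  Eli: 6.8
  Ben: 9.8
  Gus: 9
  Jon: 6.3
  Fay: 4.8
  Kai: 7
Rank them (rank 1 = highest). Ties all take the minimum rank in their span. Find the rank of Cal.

Sorted (descending): 9.8, 9, 7, 6.8, 6.3, 6.3, 6.2, 4.8
The 2 values of 6.3 occupy positions 5–6 → each gets rank 5.
Cal has value 6.3 → rank 5.

5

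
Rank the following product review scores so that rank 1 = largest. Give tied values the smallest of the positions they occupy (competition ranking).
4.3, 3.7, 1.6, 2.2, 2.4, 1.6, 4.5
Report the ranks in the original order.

Sorted (descending): 4.5, 4.3, 3.7, 2.4, 2.2, 1.6, 1.6
The 2 values of 1.6 occupy positions 6–7 → each gets rank 6.

2, 3, 6, 5, 4, 6, 1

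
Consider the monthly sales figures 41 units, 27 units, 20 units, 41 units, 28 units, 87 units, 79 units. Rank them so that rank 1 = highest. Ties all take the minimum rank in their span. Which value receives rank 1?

Sorted (descending): 87, 79, 41, 41, 28, 27, 20
The 2 values of 41 occupy positions 3–4 → each gets rank 3.
Rank 1 → value 87.

87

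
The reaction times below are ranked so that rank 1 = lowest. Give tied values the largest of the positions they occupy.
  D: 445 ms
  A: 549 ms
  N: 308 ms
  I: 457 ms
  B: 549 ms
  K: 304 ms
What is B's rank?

Sorted (ascending): 304, 308, 445, 457, 549, 549
The 2 values of 549 occupy positions 5–6 → each gets rank 6.
B has value 549 ms → rank 6.

6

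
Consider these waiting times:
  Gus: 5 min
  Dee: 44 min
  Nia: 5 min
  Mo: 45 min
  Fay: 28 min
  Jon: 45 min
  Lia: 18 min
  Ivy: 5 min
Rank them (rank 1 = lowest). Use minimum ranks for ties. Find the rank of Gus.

1

Sorted (ascending): 5, 5, 5, 18, 28, 44, 45, 45
The 3 values of 5 occupy positions 1–3 → each gets rank 1.
The 2 values of 45 occupy positions 7–8 → each gets rank 7.
Gus has value 5 min → rank 1.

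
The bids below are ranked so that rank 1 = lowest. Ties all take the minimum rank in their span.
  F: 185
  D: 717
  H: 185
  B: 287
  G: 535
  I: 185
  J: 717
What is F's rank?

1

Sorted (ascending): 185, 185, 185, 287, 535, 717, 717
The 3 values of 185 occupy positions 1–3 → each gets rank 1.
The 2 values of 717 occupy positions 6–7 → each gets rank 6.
F has value 185 → rank 1.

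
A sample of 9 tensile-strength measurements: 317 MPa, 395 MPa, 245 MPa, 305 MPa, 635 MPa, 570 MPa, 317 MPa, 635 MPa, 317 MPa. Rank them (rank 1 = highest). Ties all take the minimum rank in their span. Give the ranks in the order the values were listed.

Sorted (descending): 635, 635, 570, 395, 317, 317, 317, 305, 245
The 2 values of 635 occupy positions 1–2 → each gets rank 1.
The 3 values of 317 occupy positions 5–7 → each gets rank 5.

5, 4, 9, 8, 1, 3, 5, 1, 5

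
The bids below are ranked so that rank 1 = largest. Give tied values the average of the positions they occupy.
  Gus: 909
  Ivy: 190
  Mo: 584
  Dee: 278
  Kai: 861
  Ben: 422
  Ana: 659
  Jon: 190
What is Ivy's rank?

Sorted (descending): 909, 861, 659, 584, 422, 278, 190, 190
The 2 values of 190 occupy positions 7–8 → average rank (7+8)/2 = 7.5.
Ivy has value 190 → rank 7.5.

7.5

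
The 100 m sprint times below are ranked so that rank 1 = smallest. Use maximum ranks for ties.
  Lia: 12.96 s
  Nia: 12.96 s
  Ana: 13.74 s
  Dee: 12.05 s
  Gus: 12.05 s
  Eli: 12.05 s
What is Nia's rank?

Sorted (ascending): 12.05, 12.05, 12.05, 12.96, 12.96, 13.74
The 3 values of 12.05 occupy positions 1–3 → each gets rank 3.
The 2 values of 12.96 occupy positions 4–5 → each gets rank 5.
Nia has value 12.96 s → rank 5.

5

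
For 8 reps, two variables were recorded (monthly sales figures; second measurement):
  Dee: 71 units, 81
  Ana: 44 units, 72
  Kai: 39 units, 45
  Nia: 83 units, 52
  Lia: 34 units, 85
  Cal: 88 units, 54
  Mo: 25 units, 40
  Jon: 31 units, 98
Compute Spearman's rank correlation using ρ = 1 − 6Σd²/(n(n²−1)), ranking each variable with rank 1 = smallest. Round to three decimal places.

-0.048

Ranks of variable 1: 6, 5, 4, 7, 3, 8, 1, 2
Ranks of variable 2: 6, 5, 2, 3, 7, 4, 1, 8
d = r₁ − r₂: 0, 0, 2, 4, -4, 4, 0, -6
d²: 0, 0, 4, 16, 16, 16, 0, 36; Σd² = 88
ρ = 1 − 6·88/(8·63) = 1 − 528/504 = -0.048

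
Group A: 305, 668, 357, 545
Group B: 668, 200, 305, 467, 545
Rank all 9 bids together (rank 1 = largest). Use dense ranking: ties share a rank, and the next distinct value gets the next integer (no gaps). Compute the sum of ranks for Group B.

17

Sorted (descending): 668, 668, 545, 545, 467, 357, 305, 305, 200
The 2 values of 668 share dense rank 1.
The 2 values of 545 share dense rank 2.
The 2 values of 305 share dense rank 5.
Remaining distinct values take the next consecutive integers.
Group B values → pooled ranks: 668→1, 200→6, 305→5, 467→3, 545→2
Rank sum = 1 + 6 + 5 + 3 + 2 = 17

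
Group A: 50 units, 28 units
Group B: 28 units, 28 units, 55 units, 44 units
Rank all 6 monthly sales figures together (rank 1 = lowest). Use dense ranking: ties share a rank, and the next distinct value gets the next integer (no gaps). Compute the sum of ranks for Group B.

Sorted (ascending): 28, 28, 28, 44, 50, 55
The 3 values of 28 share dense rank 1.
Remaining distinct values take the next consecutive integers.
Group B values → pooled ranks: 28→1, 28→1, 55→4, 44→2
Rank sum = 1 + 1 + 4 + 2 = 8

8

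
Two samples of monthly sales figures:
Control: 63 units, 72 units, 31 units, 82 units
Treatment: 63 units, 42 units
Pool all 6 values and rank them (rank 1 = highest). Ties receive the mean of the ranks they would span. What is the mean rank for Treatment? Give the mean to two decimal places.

4.25

Sorted (descending): 82, 72, 63, 63, 42, 31
The 2 values of 63 occupy positions 3–4 → average rank (3+4)/2 = 3.5.
Treatment values → pooled ranks: 63→3.5, 42→5
Mean rank = (3.5 + 5) / 2 = 4.25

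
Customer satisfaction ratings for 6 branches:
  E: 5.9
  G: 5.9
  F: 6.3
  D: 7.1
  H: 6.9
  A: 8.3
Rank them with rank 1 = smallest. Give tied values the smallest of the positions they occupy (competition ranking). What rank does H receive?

Sorted (ascending): 5.9, 5.9, 6.3, 6.9, 7.1, 8.3
The 2 values of 5.9 occupy positions 1–2 → each gets rank 1.
H has value 6.9 → rank 4.

4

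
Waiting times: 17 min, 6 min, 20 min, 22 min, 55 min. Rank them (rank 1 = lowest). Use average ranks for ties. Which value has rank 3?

Sorted (ascending): 6, 17, 20, 22, 55
No ties — each value takes its position as its rank.
Rank 3 → value 20.

20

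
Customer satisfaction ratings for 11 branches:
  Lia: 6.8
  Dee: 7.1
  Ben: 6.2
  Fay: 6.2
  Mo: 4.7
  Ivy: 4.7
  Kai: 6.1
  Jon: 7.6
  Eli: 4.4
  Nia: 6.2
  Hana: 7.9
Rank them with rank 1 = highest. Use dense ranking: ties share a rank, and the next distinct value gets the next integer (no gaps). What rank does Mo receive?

7

Sorted (descending): 7.9, 7.6, 7.1, 6.8, 6.2, 6.2, 6.2, 6.1, 4.7, 4.7, 4.4
The 3 values of 6.2 share dense rank 5.
The 2 values of 4.7 share dense rank 7.
Remaining distinct values take the next consecutive integers.
Mo has value 4.7 → rank 7.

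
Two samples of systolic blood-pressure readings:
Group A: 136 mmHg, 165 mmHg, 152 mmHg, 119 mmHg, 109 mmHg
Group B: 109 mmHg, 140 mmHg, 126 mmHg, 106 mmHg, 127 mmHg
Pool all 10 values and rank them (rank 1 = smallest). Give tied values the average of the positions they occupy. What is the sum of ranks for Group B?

22.5

Sorted (ascending): 106, 109, 109, 119, 126, 127, 136, 140, 152, 165
The 2 values of 109 occupy positions 2–3 → average rank (2+3)/2 = 2.5.
Group B values → pooled ranks: 109→2.5, 140→8, 126→5, 106→1, 127→6
Rank sum = 2.5 + 8 + 5 + 1 + 6 = 22.5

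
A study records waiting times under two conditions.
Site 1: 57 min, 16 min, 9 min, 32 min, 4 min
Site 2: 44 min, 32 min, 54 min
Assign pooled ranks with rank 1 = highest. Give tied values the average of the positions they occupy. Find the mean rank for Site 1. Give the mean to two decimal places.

Sorted (descending): 57, 54, 44, 32, 32, 16, 9, 4
The 2 values of 32 occupy positions 4–5 → average rank (4+5)/2 = 4.5.
Site 1 values → pooled ranks: 57→1, 16→6, 9→7, 32→4.5, 4→8
Mean rank = (1 + 6 + 7 + 4.5 + 8) / 5 = 5.30

5.30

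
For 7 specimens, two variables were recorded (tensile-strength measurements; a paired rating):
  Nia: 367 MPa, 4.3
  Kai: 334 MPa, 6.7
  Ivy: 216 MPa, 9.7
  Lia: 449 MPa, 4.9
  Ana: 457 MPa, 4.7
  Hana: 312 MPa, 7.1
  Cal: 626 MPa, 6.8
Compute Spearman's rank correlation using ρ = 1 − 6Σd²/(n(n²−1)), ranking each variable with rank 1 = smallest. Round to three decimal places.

Ranks of variable 1: 4, 3, 1, 5, 6, 2, 7
Ranks of variable 2: 1, 4, 7, 3, 2, 6, 5
d = r₁ − r₂: 3, -1, -6, 2, 4, -4, 2
d²: 9, 1, 36, 4, 16, 16, 4; Σd² = 86
ρ = 1 − 6·86/(7·48) = 1 − 516/336 = -0.536

-0.536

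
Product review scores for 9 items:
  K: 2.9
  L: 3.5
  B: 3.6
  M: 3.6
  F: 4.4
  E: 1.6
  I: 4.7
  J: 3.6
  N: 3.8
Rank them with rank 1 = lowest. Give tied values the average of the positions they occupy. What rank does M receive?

5

Sorted (ascending): 1.6, 2.9, 3.5, 3.6, 3.6, 3.6, 3.8, 4.4, 4.7
The 3 values of 3.6 occupy positions 4–6 → average rank 5.
M has value 3.6 → rank 5.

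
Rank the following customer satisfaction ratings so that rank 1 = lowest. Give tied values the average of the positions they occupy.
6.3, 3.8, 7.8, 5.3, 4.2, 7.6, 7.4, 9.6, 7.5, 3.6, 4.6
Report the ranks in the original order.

Sorted (ascending): 3.6, 3.8, 4.2, 4.6, 5.3, 6.3, 7.4, 7.5, 7.6, 7.8, 9.6
No ties — each value takes its position as its rank.

6, 2, 10, 5, 3, 9, 7, 11, 8, 1, 4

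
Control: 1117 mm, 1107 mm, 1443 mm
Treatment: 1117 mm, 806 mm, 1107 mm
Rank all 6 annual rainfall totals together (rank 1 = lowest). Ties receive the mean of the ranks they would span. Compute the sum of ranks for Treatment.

Sorted (ascending): 806, 1107, 1107, 1117, 1117, 1443
The 2 values of 1107 occupy positions 2–3 → average rank (2+3)/2 = 2.5.
The 2 values of 1117 occupy positions 4–5 → average rank (4+5)/2 = 4.5.
Treatment values → pooled ranks: 1117→4.5, 806→1, 1107→2.5
Rank sum = 4.5 + 1 + 2.5 = 8

8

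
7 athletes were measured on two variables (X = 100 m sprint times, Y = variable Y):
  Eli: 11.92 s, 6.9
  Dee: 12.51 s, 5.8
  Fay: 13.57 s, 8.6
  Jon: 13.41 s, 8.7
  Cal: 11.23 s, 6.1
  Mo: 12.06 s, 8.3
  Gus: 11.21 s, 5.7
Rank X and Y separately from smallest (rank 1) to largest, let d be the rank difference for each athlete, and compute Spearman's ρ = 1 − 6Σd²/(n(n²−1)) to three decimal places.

0.750

Ranks of variable 1: 3, 5, 7, 6, 2, 4, 1
Ranks of variable 2: 4, 2, 6, 7, 3, 5, 1
d = r₁ − r₂: -1, 3, 1, -1, -1, -1, 0
d²: 1, 9, 1, 1, 1, 1, 0; Σd² = 14
ρ = 1 − 6·14/(7·48) = 1 − 84/336 = 0.750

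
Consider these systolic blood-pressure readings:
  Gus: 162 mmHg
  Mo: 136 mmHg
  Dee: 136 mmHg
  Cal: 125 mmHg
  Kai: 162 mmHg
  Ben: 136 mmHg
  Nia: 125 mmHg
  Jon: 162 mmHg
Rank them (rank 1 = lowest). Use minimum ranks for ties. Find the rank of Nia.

1

Sorted (ascending): 125, 125, 136, 136, 136, 162, 162, 162
The 2 values of 125 occupy positions 1–2 → each gets rank 1.
The 3 values of 136 occupy positions 3–5 → each gets rank 3.
The 3 values of 162 occupy positions 6–8 → each gets rank 6.
Nia has value 125 mmHg → rank 1.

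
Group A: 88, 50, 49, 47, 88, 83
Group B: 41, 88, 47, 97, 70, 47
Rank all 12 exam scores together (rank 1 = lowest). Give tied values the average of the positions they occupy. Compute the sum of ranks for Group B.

Sorted (ascending): 41, 47, 47, 47, 49, 50, 70, 83, 88, 88, 88, 97
The 3 values of 47 occupy positions 2–4 → average rank 3.
The 3 values of 88 occupy positions 9–11 → average rank 10.
Group B values → pooled ranks: 41→1, 88→10, 47→3, 97→12, 70→7, 47→3
Rank sum = 1 + 10 + 3 + 12 + 7 + 3 = 36

36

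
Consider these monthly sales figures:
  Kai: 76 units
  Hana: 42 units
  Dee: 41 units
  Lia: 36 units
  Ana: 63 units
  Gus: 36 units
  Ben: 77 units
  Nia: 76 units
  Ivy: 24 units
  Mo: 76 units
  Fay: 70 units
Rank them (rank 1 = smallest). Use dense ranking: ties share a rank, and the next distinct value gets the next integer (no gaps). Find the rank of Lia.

Sorted (ascending): 24, 36, 36, 41, 42, 63, 70, 76, 76, 76, 77
The 2 values of 36 share dense rank 2.
The 3 values of 76 share dense rank 7.
Remaining distinct values take the next consecutive integers.
Lia has value 36 units → rank 2.

2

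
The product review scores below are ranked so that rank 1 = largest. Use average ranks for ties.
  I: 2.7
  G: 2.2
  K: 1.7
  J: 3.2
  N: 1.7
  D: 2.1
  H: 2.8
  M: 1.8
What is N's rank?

7.5

Sorted (descending): 3.2, 2.8, 2.7, 2.2, 2.1, 1.8, 1.7, 1.7
The 2 values of 1.7 occupy positions 7–8 → average rank (7+8)/2 = 7.5.
N has value 1.7 → rank 7.5.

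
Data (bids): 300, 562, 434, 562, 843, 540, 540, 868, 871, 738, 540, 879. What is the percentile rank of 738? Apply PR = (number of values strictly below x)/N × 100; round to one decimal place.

58.3

N = 12.
Strictly below 738: 7. Equal to 738: 1.
PR = 7/12 × 100 = 58.3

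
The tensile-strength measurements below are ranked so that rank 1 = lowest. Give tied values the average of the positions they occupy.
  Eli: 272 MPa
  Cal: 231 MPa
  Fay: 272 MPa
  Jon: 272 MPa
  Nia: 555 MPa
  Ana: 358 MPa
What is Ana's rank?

5

Sorted (ascending): 231, 272, 272, 272, 358, 555
The 3 values of 272 occupy positions 2–4 → average rank 3.
Ana has value 358 MPa → rank 5.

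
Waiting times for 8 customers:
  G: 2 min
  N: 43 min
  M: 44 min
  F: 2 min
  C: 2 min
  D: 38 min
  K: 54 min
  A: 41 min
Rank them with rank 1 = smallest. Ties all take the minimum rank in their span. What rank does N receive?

6

Sorted (ascending): 2, 2, 2, 38, 41, 43, 44, 54
The 3 values of 2 occupy positions 1–3 → each gets rank 1.
N has value 43 min → rank 6.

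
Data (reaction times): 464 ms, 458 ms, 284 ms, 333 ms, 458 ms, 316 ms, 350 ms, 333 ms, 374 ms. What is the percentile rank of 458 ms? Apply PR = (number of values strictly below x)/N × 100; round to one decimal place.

N = 9.
Strictly below 458: 6. Equal to 458: 2.
PR = 6/9 × 100 = 66.7

66.7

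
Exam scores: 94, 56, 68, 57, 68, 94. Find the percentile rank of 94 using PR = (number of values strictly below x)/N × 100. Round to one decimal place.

N = 6.
Strictly below 94: 4. Equal to 94: 2.
PR = 4/6 × 100 = 66.7

66.7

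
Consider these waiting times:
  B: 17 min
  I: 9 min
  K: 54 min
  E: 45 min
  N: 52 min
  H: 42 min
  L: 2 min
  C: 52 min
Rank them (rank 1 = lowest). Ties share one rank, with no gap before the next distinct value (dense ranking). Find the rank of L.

1

Sorted (ascending): 2, 9, 17, 42, 45, 52, 52, 54
The 2 values of 52 share dense rank 6.
Remaining distinct values take the next consecutive integers.
L has value 2 min → rank 1.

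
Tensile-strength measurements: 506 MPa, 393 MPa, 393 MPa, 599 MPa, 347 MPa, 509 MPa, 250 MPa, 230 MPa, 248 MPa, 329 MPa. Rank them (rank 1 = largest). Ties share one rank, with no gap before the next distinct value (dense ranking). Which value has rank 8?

248

Sorted (descending): 599, 509, 506, 393, 393, 347, 329, 250, 248, 230
The 2 values of 393 share dense rank 4.
Remaining distinct values take the next consecutive integers.
Rank 8 → value 248.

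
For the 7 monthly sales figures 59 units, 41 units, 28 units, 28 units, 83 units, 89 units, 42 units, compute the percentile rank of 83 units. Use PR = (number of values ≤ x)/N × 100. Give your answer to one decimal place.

85.7

N = 7.
Strictly below 83: 5. Equal to 83: 1.
PR = 6/7 × 100 = 85.7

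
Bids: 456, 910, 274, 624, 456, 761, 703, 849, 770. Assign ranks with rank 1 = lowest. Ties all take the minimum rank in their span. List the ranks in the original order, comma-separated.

Sorted (ascending): 274, 456, 456, 624, 703, 761, 770, 849, 910
The 2 values of 456 occupy positions 2–3 → each gets rank 2.

2, 9, 1, 4, 2, 6, 5, 8, 7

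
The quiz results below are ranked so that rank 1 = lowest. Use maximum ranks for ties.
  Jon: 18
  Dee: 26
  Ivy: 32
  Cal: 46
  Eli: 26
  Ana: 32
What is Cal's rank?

Sorted (ascending): 18, 26, 26, 32, 32, 46
The 2 values of 26 occupy positions 2–3 → each gets rank 3.
The 2 values of 32 occupy positions 4–5 → each gets rank 5.
Cal has value 46 → rank 6.

6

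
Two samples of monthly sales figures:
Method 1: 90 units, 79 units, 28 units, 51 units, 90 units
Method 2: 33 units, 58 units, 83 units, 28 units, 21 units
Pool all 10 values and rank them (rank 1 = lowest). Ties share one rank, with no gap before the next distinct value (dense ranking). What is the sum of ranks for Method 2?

18

Sorted (ascending): 21, 28, 28, 33, 51, 58, 79, 83, 90, 90
The 2 values of 28 share dense rank 2.
The 2 values of 90 share dense rank 8.
Remaining distinct values take the next consecutive integers.
Method 2 values → pooled ranks: 33→3, 58→5, 83→7, 28→2, 21→1
Rank sum = 3 + 5 + 7 + 2 + 1 = 18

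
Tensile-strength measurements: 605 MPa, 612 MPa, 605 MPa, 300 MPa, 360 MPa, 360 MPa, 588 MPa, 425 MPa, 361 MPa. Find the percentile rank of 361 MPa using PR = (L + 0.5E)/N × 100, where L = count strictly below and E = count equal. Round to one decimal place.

N = 9.
Strictly below 361: 3. Equal to 361: 1.
PR = (3 + 0.5·1)/9 × 100 = 38.9

38.9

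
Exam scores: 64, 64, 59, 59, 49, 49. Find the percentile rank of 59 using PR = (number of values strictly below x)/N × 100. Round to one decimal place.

N = 6.
Strictly below 59: 2. Equal to 59: 2.
PR = 2/6 × 100 = 33.3

33.3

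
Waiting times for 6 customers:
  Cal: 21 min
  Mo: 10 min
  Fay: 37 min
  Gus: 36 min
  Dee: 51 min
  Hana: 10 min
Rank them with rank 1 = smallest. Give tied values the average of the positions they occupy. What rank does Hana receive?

1.5

Sorted (ascending): 10, 10, 21, 36, 37, 51
The 2 values of 10 occupy positions 1–2 → average rank (1+2)/2 = 1.5.
Hana has value 10 min → rank 1.5.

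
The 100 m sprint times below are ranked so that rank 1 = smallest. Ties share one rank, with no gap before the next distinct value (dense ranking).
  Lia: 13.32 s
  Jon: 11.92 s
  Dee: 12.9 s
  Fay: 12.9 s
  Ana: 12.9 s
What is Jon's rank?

1

Sorted (ascending): 11.92, 12.9, 12.9, 12.9, 13.32
The 3 values of 12.9 share dense rank 2.
Remaining distinct values take the next consecutive integers.
Jon has value 11.92 s → rank 1.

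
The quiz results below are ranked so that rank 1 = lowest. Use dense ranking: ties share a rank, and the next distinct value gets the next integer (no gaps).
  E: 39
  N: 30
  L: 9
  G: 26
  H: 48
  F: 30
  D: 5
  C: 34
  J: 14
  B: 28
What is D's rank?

Sorted (ascending): 5, 9, 14, 26, 28, 30, 30, 34, 39, 48
The 2 values of 30 share dense rank 6.
Remaining distinct values take the next consecutive integers.
D has value 5 → rank 1.

1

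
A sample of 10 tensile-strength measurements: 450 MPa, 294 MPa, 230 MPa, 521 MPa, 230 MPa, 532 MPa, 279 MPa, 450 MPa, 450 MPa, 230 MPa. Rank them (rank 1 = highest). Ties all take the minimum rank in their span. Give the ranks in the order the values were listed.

3, 6, 8, 2, 8, 1, 7, 3, 3, 8

Sorted (descending): 532, 521, 450, 450, 450, 294, 279, 230, 230, 230
The 3 values of 450 occupy positions 3–5 → each gets rank 3.
The 3 values of 230 occupy positions 8–10 → each gets rank 8.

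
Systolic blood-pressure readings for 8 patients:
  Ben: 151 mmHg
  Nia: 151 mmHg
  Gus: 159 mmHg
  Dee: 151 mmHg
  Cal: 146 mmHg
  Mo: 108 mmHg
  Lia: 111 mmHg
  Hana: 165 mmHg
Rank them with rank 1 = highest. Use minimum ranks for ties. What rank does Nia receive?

Sorted (descending): 165, 159, 151, 151, 151, 146, 111, 108
The 3 values of 151 occupy positions 3–5 → each gets rank 3.
Nia has value 151 mmHg → rank 3.

3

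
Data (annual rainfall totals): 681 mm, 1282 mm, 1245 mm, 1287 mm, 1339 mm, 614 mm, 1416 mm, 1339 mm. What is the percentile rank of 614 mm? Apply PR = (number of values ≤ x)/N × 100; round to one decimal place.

N = 8.
Strictly below 614: 0. Equal to 614: 1.
PR = 1/8 × 100 = 12.5

12.5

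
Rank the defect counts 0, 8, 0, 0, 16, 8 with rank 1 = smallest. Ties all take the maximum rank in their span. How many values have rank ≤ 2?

0

Sorted (ascending): 0, 0, 0, 8, 8, 16
The 3 values of 0 occupy positions 1–3 → each gets rank 3.
The 2 values of 8 occupy positions 4–5 → each gets rank 5.
Ranks ≤ 2: {} → 0 values.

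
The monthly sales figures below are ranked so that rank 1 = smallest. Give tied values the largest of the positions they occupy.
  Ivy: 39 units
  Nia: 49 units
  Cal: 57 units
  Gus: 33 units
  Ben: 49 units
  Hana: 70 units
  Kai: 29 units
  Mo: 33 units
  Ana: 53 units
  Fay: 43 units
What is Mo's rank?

Sorted (ascending): 29, 33, 33, 39, 43, 49, 49, 53, 57, 70
The 2 values of 33 occupy positions 2–3 → each gets rank 3.
The 2 values of 49 occupy positions 6–7 → each gets rank 7.
Mo has value 33 units → rank 3.

3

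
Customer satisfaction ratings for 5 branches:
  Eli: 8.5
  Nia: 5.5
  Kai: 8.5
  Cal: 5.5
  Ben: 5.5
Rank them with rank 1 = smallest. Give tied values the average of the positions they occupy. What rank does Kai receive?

4.5

Sorted (ascending): 5.5, 5.5, 5.5, 8.5, 8.5
The 3 values of 5.5 occupy positions 1–3 → average rank 2.
The 2 values of 8.5 occupy positions 4–5 → average rank (4+5)/2 = 4.5.
Kai has value 8.5 → rank 4.5.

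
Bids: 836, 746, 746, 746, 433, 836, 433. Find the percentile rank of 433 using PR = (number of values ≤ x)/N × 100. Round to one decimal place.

N = 7.
Strictly below 433: 0. Equal to 433: 2.
PR = 2/7 × 100 = 28.6

28.6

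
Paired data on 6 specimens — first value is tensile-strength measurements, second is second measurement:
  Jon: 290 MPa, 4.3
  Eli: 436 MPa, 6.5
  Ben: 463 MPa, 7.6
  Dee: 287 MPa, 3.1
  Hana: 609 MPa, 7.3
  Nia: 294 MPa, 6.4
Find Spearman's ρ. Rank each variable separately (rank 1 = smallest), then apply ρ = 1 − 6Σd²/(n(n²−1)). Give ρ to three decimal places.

Ranks of variable 1: 2, 4, 5, 1, 6, 3
Ranks of variable 2: 2, 4, 6, 1, 5, 3
d = r₁ − r₂: 0, 0, -1, 0, 1, 0
d²: 0, 0, 1, 0, 1, 0; Σd² = 2
ρ = 1 − 6·2/(6·35) = 1 − 12/210 = 0.943

0.943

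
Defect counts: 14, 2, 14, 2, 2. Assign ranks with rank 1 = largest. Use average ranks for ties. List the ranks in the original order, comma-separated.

1.5, 4, 1.5, 4, 4

Sorted (descending): 14, 14, 2, 2, 2
The 2 values of 14 occupy positions 1–2 → average rank (1+2)/2 = 1.5.
The 3 values of 2 occupy positions 3–5 → average rank 4.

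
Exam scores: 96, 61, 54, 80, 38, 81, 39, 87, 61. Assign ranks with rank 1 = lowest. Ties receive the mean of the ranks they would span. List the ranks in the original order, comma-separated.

Sorted (ascending): 38, 39, 54, 61, 61, 80, 81, 87, 96
The 2 values of 61 occupy positions 4–5 → average rank (4+5)/2 = 4.5.

9, 4.5, 3, 6, 1, 7, 2, 8, 4.5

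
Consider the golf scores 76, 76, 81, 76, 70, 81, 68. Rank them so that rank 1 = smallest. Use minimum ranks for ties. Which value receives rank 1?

Sorted (ascending): 68, 70, 76, 76, 76, 81, 81
The 3 values of 76 occupy positions 3–5 → each gets rank 3.
The 2 values of 81 occupy positions 6–7 → each gets rank 6.
Rank 1 → value 68.

68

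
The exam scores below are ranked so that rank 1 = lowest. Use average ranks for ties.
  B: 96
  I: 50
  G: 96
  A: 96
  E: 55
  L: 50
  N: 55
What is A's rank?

Sorted (ascending): 50, 50, 55, 55, 96, 96, 96
The 2 values of 50 occupy positions 1–2 → average rank (1+2)/2 = 1.5.
The 2 values of 55 occupy positions 3–4 → average rank (3+4)/2 = 3.5.
The 3 values of 96 occupy positions 5–7 → average rank 6.
A has value 96 → rank 6.

6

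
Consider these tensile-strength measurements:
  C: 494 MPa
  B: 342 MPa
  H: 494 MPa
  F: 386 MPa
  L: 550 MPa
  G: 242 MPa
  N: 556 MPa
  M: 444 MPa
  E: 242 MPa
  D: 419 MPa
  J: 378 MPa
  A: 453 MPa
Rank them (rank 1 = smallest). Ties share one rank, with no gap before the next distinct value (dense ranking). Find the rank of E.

1

Sorted (ascending): 242, 242, 342, 378, 386, 419, 444, 453, 494, 494, 550, 556
The 2 values of 242 share dense rank 1.
The 2 values of 494 share dense rank 8.
Remaining distinct values take the next consecutive integers.
E has value 242 MPa → rank 1.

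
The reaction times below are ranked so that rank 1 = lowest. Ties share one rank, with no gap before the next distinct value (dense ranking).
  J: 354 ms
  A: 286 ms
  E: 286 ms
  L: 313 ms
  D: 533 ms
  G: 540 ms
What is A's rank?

1

Sorted (ascending): 286, 286, 313, 354, 533, 540
The 2 values of 286 share dense rank 1.
Remaining distinct values take the next consecutive integers.
A has value 286 ms → rank 1.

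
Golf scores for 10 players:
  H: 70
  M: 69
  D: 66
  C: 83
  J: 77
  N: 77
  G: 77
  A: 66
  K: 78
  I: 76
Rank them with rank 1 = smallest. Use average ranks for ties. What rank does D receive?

1.5

Sorted (ascending): 66, 66, 69, 70, 76, 77, 77, 77, 78, 83
The 2 values of 66 occupy positions 1–2 → average rank (1+2)/2 = 1.5.
The 3 values of 77 occupy positions 6–8 → average rank 7.
D has value 66 → rank 1.5.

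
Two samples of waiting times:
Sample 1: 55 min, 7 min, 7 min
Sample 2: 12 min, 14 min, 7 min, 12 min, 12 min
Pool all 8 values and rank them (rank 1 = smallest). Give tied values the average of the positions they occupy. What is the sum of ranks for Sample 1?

Sorted (ascending): 7, 7, 7, 12, 12, 12, 14, 55
The 3 values of 7 occupy positions 1–3 → average rank 2.
The 3 values of 12 occupy positions 4–6 → average rank 5.
Sample 1 values → pooled ranks: 55→8, 7→2, 7→2
Rank sum = 8 + 2 + 2 = 12

12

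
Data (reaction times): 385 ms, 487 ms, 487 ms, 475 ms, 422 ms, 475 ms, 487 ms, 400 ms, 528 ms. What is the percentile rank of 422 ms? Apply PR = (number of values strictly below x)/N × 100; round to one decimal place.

22.2

N = 9.
Strictly below 422: 2. Equal to 422: 1.
PR = 2/9 × 100 = 22.2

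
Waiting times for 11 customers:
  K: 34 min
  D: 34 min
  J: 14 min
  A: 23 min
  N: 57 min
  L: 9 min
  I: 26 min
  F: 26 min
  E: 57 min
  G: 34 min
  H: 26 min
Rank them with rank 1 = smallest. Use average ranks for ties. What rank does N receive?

Sorted (ascending): 9, 14, 23, 26, 26, 26, 34, 34, 34, 57, 57
The 3 values of 26 occupy positions 4–6 → average rank 5.
The 3 values of 34 occupy positions 7–9 → average rank 8.
The 2 values of 57 occupy positions 10–11 → average rank (10+11)/2 = 10.5.
N has value 57 min → rank 10.5.

10.5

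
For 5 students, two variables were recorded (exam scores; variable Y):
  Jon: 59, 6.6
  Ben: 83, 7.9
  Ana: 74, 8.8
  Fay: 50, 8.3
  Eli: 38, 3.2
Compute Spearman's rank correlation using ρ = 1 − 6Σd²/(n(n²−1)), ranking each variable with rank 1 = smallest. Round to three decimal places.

Ranks of variable 1: 3, 5, 4, 2, 1
Ranks of variable 2: 2, 3, 5, 4, 1
d = r₁ − r₂: 1, 2, -1, -2, 0
d²: 1, 4, 1, 4, 0; Σd² = 10
ρ = 1 − 6·10/(5·24) = 1 − 60/120 = 0.500

0.500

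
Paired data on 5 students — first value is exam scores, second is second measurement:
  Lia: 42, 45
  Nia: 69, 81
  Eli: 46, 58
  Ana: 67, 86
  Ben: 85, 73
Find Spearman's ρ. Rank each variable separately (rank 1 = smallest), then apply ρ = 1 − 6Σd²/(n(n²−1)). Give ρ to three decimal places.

0.600

Ranks of variable 1: 1, 4, 2, 3, 5
Ranks of variable 2: 1, 4, 2, 5, 3
d = r₁ − r₂: 0, 0, 0, -2, 2
d²: 0, 0, 0, 4, 4; Σd² = 8
ρ = 1 − 6·8/(5·24) = 1 − 48/120 = 0.600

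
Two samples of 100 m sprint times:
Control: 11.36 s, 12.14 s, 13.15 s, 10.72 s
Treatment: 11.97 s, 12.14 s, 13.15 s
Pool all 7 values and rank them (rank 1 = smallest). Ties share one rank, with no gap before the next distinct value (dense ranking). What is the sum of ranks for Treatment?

12

Sorted (ascending): 10.72, 11.36, 11.97, 12.14, 12.14, 13.15, 13.15
The 2 values of 12.14 share dense rank 4.
The 2 values of 13.15 share dense rank 5.
Remaining distinct values take the next consecutive integers.
Treatment values → pooled ranks: 11.97→3, 12.14→4, 13.15→5
Rank sum = 3 + 4 + 5 = 12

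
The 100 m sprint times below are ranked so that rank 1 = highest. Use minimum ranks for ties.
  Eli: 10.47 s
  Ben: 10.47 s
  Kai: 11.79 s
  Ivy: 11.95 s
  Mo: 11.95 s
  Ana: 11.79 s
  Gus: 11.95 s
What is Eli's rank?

6

Sorted (descending): 11.95, 11.95, 11.95, 11.79, 11.79, 10.47, 10.47
The 3 values of 11.95 occupy positions 1–3 → each gets rank 1.
The 2 values of 11.79 occupy positions 4–5 → each gets rank 4.
The 2 values of 10.47 occupy positions 6–7 → each gets rank 6.
Eli has value 10.47 s → rank 6.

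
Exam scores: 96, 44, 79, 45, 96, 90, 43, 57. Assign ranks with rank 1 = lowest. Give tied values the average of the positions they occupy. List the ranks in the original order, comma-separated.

7.5, 2, 5, 3, 7.5, 6, 1, 4

Sorted (ascending): 43, 44, 45, 57, 79, 90, 96, 96
The 2 values of 96 occupy positions 7–8 → average rank (7+8)/2 = 7.5.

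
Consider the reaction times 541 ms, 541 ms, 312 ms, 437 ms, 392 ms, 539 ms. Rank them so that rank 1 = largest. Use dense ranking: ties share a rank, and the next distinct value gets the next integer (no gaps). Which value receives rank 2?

539

Sorted (descending): 541, 541, 539, 437, 392, 312
The 2 values of 541 share dense rank 1.
Remaining distinct values take the next consecutive integers.
Rank 2 → value 539.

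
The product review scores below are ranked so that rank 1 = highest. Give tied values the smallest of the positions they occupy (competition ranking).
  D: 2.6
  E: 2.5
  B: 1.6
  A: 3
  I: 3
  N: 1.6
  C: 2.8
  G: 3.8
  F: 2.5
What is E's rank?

6

Sorted (descending): 3.8, 3, 3, 2.8, 2.6, 2.5, 2.5, 1.6, 1.6
The 2 values of 3 occupy positions 2–3 → each gets rank 2.
The 2 values of 2.5 occupy positions 6–7 → each gets rank 6.
The 2 values of 1.6 occupy positions 8–9 → each gets rank 8.
E has value 2.5 → rank 6.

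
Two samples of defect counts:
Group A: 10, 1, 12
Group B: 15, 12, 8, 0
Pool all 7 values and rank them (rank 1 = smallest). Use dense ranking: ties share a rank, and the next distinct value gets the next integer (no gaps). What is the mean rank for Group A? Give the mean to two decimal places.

3.67

Sorted (ascending): 0, 1, 8, 10, 12, 12, 15
The 2 values of 12 share dense rank 5.
Remaining distinct values take the next consecutive integers.
Group A values → pooled ranks: 10→4, 1→2, 12→5
Mean rank = (4 + 2 + 5) / 3 = 3.67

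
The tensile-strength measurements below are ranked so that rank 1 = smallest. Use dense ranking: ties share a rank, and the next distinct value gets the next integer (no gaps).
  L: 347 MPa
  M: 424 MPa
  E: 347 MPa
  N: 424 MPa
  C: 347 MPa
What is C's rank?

1

Sorted (ascending): 347, 347, 347, 424, 424
The 3 values of 347 share dense rank 1.
The 2 values of 424 share dense rank 2.
C has value 347 MPa → rank 1.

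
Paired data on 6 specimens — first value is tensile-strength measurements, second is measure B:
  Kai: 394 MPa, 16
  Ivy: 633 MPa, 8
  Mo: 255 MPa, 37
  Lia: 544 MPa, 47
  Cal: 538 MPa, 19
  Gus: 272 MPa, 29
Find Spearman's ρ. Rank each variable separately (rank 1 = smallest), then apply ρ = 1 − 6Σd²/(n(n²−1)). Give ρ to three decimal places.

-0.371

Ranks of variable 1: 3, 6, 1, 5, 4, 2
Ranks of variable 2: 2, 1, 5, 6, 3, 4
d = r₁ − r₂: 1, 5, -4, -1, 1, -2
d²: 1, 25, 16, 1, 1, 4; Σd² = 48
ρ = 1 − 6·48/(6·35) = 1 − 288/210 = -0.371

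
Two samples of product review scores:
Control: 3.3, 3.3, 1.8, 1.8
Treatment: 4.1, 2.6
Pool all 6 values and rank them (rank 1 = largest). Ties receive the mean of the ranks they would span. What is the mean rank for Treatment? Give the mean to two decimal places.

2.50

Sorted (descending): 4.1, 3.3, 3.3, 2.6, 1.8, 1.8
The 2 values of 3.3 occupy positions 2–3 → average rank (2+3)/2 = 2.5.
The 2 values of 1.8 occupy positions 5–6 → average rank (5+6)/2 = 5.5.
Treatment values → pooled ranks: 4.1→1, 2.6→4
Mean rank = (1 + 4) / 2 = 2.50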